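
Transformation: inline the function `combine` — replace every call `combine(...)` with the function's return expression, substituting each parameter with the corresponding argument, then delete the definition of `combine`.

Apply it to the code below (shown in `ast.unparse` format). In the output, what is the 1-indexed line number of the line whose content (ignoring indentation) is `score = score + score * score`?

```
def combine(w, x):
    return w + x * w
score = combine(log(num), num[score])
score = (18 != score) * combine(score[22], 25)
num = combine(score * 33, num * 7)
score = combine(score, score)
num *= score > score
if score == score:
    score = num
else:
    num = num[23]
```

4

Transformed code:
score = log(num) + num[score] * log(num)
score = (18 != score) * (score[22] + 25 * score[22])
num = score * 33 + num * 7 * (score * 33)
score = score + score * score
num *= score > score
if score == score:
    score = num
else:
    num = num[23]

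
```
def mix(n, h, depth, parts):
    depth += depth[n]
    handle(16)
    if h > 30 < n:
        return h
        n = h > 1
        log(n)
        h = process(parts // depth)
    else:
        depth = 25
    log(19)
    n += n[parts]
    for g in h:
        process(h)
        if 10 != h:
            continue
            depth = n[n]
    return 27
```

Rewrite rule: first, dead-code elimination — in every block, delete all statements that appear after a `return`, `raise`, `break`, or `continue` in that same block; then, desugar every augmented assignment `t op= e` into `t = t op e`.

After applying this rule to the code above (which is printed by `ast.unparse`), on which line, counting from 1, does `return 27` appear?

14

Transformed code:
def mix(n, h, depth, parts):
    depth = depth + depth[n]
    handle(16)
    if h > 30 < n:
        return h
    else:
        depth = 25
    log(19)
    n = n + n[parts]
    for g in h:
        process(h)
        if 10 != h:
            continue
    return 27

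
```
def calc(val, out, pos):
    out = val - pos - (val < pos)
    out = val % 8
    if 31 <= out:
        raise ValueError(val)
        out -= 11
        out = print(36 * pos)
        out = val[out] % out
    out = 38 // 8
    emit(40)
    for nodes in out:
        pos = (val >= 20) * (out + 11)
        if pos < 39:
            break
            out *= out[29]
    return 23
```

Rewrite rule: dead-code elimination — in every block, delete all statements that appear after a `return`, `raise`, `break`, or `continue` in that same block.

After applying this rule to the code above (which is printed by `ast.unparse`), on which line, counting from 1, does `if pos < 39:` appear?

10

Transformed code:
def calc(val, out, pos):
    out = val - pos - (val < pos)
    out = val % 8
    if 31 <= out:
        raise ValueError(val)
    out = 38 // 8
    emit(40)
    for nodes in out:
        pos = (val >= 20) * (out + 11)
        if pos < 39:
            break
    return 23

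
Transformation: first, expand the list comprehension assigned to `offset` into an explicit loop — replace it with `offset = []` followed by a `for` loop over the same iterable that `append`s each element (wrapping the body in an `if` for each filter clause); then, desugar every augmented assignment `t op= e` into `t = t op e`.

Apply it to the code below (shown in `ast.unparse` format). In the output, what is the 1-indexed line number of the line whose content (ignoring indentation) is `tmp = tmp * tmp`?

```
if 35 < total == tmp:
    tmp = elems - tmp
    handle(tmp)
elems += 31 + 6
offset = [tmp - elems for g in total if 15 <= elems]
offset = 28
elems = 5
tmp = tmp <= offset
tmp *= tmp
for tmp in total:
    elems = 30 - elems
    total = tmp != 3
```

12

Transformed code:
if 35 < total == tmp:
    tmp = elems - tmp
    handle(tmp)
elems = elems + (31 + 6)
offset = []
for g in total:
    if 15 <= elems:
        offset.append(tmp - elems)
offset = 28
elems = 5
tmp = tmp <= offset
tmp = tmp * tmp
for tmp in total:
    elems = 30 - elems
    total = tmp != 3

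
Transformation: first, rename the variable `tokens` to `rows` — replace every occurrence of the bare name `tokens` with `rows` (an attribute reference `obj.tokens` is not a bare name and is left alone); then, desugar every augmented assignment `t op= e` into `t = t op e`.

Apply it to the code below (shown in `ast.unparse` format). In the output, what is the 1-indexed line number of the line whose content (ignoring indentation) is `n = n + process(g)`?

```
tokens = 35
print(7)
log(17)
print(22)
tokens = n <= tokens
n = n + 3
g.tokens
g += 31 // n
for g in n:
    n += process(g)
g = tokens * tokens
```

10

Transformed code:
rows = 35
print(7)
log(17)
print(22)
rows = n <= rows
n = n + 3
g.tokens
g = g + 31 // n
for g in n:
    n = n + process(g)
g = rows * rows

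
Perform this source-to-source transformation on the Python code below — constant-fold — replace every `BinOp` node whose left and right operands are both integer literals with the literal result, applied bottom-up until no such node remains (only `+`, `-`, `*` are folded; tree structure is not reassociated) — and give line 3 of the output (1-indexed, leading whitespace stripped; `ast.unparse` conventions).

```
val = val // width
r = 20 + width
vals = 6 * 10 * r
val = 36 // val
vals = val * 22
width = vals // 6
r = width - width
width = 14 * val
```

vals = 60 * r

Transformed code:
val = val // width
r = 20 + width
vals = 60 * r
val = 36 // val
vals = val * 22
width = vals // 6
r = width - width
width = 14 * val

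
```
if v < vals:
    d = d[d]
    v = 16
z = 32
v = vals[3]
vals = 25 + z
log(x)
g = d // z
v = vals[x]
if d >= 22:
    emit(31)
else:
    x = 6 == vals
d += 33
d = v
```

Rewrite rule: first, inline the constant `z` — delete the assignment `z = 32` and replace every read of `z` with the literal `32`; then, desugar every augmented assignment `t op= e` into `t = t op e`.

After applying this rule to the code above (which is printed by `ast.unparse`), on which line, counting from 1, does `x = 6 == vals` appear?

Transformed code:
if v < vals:
    d = d[d]
    v = 16
v = vals[3]
vals = 25 + 32
log(x)
g = d // 32
v = vals[x]
if d >= 22:
    emit(31)
else:
    x = 6 == vals
d = d + 33
d = v

12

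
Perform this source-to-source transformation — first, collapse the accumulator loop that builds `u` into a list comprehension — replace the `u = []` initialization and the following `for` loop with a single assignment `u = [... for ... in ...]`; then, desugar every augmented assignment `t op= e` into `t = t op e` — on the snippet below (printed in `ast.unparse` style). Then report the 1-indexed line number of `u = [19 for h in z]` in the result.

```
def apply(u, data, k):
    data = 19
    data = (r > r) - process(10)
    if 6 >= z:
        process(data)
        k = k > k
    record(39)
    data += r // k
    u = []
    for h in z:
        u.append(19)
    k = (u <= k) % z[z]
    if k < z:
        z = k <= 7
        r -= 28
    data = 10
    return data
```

Transformed code:
def apply(u, data, k):
    data = 19
    data = (r > r) - process(10)
    if 6 >= z:
        process(data)
        k = k > k
    record(39)
    data = data + r // k
    u = [19 for h in z]
    k = (u <= k) % z[z]
    if k < z:
        z = k <= 7
        r = r - 28
    data = 10
    return data

9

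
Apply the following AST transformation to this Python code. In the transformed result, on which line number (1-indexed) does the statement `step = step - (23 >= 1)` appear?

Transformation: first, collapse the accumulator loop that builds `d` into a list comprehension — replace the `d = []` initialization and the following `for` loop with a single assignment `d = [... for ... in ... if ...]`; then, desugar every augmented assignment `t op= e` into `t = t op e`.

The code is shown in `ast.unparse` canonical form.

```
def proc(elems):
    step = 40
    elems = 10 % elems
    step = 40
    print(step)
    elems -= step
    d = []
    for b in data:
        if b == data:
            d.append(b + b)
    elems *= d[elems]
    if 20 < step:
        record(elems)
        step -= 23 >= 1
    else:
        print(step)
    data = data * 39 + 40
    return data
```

Transformed code:
def proc(elems):
    step = 40
    elems = 10 % elems
    step = 40
    print(step)
    elems = elems - step
    d = [b + b for b in data if b == data]
    elems = elems * d[elems]
    if 20 < step:
        record(elems)
        step = step - (23 >= 1)
    else:
        print(step)
    data = data * 39 + 40
    return data

11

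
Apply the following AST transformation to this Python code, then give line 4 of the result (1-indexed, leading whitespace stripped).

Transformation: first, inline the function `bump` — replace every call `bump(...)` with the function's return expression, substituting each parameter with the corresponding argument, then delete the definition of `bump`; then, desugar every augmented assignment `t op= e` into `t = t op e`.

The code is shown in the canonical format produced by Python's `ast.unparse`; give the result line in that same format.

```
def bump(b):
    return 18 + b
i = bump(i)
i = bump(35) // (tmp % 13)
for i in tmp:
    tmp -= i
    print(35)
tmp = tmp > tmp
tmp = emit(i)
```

Transformed code:
i = 18 + i
i = (18 + 35) // (tmp % 13)
for i in tmp:
    tmp = tmp - i
    print(35)
tmp = tmp > tmp
tmp = emit(i)

tmp = tmp - i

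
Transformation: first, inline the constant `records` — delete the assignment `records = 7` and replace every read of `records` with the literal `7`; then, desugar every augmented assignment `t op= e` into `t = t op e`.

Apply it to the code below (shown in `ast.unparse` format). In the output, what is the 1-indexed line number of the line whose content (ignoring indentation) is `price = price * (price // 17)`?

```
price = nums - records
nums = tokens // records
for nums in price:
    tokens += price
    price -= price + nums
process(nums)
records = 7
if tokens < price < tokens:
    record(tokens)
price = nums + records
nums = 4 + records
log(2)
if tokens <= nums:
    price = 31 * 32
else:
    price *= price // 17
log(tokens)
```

15

Transformed code:
price = nums - 7
nums = tokens // 7
for nums in price:
    tokens = tokens + price
    price = price - (price + nums)
process(nums)
if tokens < price < tokens:
    record(tokens)
price = nums + 7
nums = 4 + 7
log(2)
if tokens <= nums:
    price = 31 * 32
else:
    price = price * (price // 17)
log(tokens)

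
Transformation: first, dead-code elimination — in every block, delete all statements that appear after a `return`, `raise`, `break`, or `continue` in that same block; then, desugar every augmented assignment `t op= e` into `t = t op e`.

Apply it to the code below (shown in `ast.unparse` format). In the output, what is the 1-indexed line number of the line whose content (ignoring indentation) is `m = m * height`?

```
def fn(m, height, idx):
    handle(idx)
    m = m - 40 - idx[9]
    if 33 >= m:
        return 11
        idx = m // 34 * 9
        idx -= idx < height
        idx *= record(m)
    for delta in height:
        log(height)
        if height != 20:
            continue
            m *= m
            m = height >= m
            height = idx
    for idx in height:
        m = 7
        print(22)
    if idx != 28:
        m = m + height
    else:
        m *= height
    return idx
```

Transformed code:
def fn(m, height, idx):
    handle(idx)
    m = m - 40 - idx[9]
    if 33 >= m:
        return 11
    for delta in height:
        log(height)
        if height != 20:
            continue
    for idx in height:
        m = 7
        print(22)
    if idx != 28:
        m = m + height
    else:
        m = m * height
    return idx

16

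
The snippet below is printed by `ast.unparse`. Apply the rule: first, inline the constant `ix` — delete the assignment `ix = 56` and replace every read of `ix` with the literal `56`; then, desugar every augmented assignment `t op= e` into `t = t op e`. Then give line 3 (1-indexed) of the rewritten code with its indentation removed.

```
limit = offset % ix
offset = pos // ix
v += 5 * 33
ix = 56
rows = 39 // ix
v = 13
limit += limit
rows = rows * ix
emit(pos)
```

v = v + 5 * 33

Transformed code:
limit = offset % 56
offset = pos // 56
v = v + 5 * 33
rows = 39 // 56
v = 13
limit = limit + limit
rows = rows * 56
emit(pos)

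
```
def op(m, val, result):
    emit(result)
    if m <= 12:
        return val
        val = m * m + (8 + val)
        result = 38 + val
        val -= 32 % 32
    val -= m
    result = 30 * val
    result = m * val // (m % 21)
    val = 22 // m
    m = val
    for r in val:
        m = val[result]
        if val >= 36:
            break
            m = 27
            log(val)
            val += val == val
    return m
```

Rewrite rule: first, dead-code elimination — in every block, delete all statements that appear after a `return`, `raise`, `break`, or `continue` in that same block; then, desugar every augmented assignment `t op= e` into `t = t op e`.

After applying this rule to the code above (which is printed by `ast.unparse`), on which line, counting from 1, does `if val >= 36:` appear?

Transformed code:
def op(m, val, result):
    emit(result)
    if m <= 12:
        return val
    val = val - m
    result = 30 * val
    result = m * val // (m % 21)
    val = 22 // m
    m = val
    for r in val:
        m = val[result]
        if val >= 36:
            break
    return m

12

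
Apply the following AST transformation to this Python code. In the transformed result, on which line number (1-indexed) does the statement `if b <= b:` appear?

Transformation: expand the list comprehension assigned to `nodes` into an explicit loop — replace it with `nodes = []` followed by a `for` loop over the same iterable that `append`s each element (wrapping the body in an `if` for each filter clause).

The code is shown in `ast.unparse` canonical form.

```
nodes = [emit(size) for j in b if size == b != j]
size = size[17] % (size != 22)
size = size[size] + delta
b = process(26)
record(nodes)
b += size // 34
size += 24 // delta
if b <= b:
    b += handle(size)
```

Transformed code:
nodes = []
for j in b:
    if size == b != j:
        nodes.append(emit(size))
size = size[17] % (size != 22)
size = size[size] + delta
b = process(26)
record(nodes)
b += size // 34
size += 24 // delta
if b <= b:
    b += handle(size)

11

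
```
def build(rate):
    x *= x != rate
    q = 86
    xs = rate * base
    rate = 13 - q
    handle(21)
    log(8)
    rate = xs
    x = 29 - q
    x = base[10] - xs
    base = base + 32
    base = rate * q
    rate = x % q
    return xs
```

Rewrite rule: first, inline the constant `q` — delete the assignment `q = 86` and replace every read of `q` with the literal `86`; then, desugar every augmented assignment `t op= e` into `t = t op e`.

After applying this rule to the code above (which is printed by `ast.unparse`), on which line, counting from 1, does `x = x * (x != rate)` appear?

Transformed code:
def build(rate):
    x = x * (x != rate)
    xs = rate * base
    rate = 13 - 86
    handle(21)
    log(8)
    rate = xs
    x = 29 - 86
    x = base[10] - xs
    base = base + 32
    base = rate * 86
    rate = x % 86
    return xs

2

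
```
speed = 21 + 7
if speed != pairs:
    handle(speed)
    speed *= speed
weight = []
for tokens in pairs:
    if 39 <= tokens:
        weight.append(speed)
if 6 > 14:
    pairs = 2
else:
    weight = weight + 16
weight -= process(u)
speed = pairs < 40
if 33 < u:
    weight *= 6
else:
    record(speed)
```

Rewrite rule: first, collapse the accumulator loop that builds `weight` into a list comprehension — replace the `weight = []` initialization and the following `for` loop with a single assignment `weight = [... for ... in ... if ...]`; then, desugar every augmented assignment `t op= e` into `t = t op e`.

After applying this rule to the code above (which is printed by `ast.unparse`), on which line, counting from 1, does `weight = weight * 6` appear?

13

Transformed code:
speed = 21 + 7
if speed != pairs:
    handle(speed)
    speed = speed * speed
weight = [speed for tokens in pairs if 39 <= tokens]
if 6 > 14:
    pairs = 2
else:
    weight = weight + 16
weight = weight - process(u)
speed = pairs < 40
if 33 < u:
    weight = weight * 6
else:
    record(speed)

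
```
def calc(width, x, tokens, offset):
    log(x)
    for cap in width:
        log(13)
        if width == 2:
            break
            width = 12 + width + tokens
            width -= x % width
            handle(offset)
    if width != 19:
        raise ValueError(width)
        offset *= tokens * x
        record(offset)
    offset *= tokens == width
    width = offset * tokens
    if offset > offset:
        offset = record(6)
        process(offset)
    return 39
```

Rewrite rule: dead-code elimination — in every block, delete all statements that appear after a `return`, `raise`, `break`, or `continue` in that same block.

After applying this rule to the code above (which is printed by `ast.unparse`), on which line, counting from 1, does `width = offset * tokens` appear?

Transformed code:
def calc(width, x, tokens, offset):
    log(x)
    for cap in width:
        log(13)
        if width == 2:
            break
    if width != 19:
        raise ValueError(width)
    offset *= tokens == width
    width = offset * tokens
    if offset > offset:
        offset = record(6)
        process(offset)
    return 39

10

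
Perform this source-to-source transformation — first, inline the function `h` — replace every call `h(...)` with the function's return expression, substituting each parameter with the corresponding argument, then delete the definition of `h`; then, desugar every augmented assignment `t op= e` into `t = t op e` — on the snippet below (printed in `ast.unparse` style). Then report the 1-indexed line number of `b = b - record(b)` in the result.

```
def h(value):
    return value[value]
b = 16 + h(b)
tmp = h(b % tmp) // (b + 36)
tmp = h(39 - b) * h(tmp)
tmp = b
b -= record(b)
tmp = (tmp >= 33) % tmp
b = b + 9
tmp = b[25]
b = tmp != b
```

Transformed code:
b = 16 + b[b]
tmp = (b % tmp)[b % tmp] // (b + 36)
tmp = (39 - b)[39 - b] * tmp[tmp]
tmp = b
b = b - record(b)
tmp = (tmp >= 33) % tmp
b = b + 9
tmp = b[25]
b = tmp != b

5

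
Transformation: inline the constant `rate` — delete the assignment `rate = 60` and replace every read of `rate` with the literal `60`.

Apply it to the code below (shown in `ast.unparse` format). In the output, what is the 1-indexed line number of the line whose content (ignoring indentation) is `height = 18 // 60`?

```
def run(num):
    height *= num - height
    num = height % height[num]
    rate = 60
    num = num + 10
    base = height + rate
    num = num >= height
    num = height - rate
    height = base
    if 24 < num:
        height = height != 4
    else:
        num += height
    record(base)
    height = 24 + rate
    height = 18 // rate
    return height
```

15

Transformed code:
def run(num):
    height *= num - height
    num = height % height[num]
    num = num + 10
    base = height + 60
    num = num >= height
    num = height - 60
    height = base
    if 24 < num:
        height = height != 4
    else:
        num += height
    record(base)
    height = 24 + 60
    height = 18 // 60
    return height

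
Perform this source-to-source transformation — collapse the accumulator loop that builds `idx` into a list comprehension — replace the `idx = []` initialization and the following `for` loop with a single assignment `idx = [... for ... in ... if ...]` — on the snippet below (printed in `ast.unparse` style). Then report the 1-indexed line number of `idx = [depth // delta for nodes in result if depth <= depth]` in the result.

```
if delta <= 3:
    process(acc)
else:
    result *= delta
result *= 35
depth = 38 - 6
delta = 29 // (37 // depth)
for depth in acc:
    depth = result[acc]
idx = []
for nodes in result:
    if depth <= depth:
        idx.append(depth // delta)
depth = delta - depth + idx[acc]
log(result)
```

Transformed code:
if delta <= 3:
    process(acc)
else:
    result *= delta
result *= 35
depth = 38 - 6
delta = 29 // (37 // depth)
for depth in acc:
    depth = result[acc]
idx = [depth // delta for nodes in result if depth <= depth]
depth = delta - depth + idx[acc]
log(result)

10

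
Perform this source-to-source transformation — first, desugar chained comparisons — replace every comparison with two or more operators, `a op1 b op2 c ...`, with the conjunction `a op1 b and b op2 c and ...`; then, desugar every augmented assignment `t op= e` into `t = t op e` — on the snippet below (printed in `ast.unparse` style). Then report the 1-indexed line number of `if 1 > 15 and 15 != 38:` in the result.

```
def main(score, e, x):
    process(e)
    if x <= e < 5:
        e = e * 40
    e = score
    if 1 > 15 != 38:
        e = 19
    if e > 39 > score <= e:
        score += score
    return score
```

Transformed code:
def main(score, e, x):
    process(e)
    if x <= e and e < 5:
        e = e * 40
    e = score
    if 1 > 15 and 15 != 38:
        e = 19
    if e > 39 and 39 > score and (score <= e):
        score = score + score
    return score

6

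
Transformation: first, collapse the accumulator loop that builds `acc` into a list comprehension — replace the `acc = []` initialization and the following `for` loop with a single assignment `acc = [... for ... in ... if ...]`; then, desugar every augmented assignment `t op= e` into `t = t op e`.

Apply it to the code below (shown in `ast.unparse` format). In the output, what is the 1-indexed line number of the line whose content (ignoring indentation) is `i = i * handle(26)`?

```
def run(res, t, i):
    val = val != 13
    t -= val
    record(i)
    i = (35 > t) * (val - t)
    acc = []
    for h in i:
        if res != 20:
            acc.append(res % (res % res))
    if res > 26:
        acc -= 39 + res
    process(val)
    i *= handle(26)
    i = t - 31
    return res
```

10

Transformed code:
def run(res, t, i):
    val = val != 13
    t = t - val
    record(i)
    i = (35 > t) * (val - t)
    acc = [res % (res % res) for h in i if res != 20]
    if res > 26:
        acc = acc - (39 + res)
    process(val)
    i = i * handle(26)
    i = t - 31
    return res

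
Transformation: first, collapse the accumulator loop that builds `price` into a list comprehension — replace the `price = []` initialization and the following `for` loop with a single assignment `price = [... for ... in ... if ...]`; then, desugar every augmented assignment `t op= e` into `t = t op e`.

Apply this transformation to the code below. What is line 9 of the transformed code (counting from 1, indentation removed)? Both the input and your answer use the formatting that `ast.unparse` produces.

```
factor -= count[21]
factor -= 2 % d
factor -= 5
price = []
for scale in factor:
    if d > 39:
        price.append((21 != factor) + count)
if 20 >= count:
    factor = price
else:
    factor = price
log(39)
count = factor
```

log(39)

Transformed code:
factor = factor - count[21]
factor = factor - 2 % d
factor = factor - 5
price = [(21 != factor) + count for scale in factor if d > 39]
if 20 >= count:
    factor = price
else:
    factor = price
log(39)
count = factor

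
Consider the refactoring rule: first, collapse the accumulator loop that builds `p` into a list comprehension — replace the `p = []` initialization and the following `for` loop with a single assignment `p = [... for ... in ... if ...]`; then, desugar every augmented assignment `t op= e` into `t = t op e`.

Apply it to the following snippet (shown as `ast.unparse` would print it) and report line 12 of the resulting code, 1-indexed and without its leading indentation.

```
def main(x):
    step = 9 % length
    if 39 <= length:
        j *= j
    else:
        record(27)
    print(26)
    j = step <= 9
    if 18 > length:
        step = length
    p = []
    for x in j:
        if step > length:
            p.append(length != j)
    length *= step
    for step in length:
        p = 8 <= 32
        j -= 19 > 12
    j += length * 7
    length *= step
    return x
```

length = length * step

Transformed code:
def main(x):
    step = 9 % length
    if 39 <= length:
        j = j * j
    else:
        record(27)
    print(26)
    j = step <= 9
    if 18 > length:
        step = length
    p = [length != j for x in j if step > length]
    length = length * step
    for step in length:
        p = 8 <= 32
        j = j - (19 > 12)
    j = j + length * 7
    length = length * step
    return x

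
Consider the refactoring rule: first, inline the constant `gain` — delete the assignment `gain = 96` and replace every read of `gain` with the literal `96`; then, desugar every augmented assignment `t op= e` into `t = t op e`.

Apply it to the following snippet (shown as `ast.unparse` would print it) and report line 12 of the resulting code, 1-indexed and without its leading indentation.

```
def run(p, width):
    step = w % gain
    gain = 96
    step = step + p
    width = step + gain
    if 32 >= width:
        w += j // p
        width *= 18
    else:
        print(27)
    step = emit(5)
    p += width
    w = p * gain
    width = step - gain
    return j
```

w = p * 96

Transformed code:
def run(p, width):
    step = w % 96
    step = step + p
    width = step + 96
    if 32 >= width:
        w = w + j // p
        width = width * 18
    else:
        print(27)
    step = emit(5)
    p = p + width
    w = p * 96
    width = step - 96
    return j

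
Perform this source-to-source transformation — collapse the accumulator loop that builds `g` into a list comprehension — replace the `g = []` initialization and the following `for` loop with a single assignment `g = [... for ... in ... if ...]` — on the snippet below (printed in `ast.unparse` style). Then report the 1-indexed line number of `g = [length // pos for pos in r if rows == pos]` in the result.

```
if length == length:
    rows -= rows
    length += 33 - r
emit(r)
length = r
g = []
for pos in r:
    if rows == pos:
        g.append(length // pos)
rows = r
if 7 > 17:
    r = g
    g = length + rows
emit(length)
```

Transformed code:
if length == length:
    rows -= rows
    length += 33 - r
emit(r)
length = r
g = [length // pos for pos in r if rows == pos]
rows = r
if 7 > 17:
    r = g
    g = length + rows
emit(length)

6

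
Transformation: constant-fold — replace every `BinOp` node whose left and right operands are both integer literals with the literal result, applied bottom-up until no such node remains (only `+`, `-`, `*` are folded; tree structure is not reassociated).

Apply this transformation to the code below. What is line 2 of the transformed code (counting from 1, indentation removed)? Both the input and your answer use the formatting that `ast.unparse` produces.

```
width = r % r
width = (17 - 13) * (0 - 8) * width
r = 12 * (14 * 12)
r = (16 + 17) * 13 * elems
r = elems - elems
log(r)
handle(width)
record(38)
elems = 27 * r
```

Transformed code:
width = r % r
width = -32 * width
r = 2016
r = 429 * elems
r = elems - elems
log(r)
handle(width)
record(38)
elems = 27 * r

width = -32 * width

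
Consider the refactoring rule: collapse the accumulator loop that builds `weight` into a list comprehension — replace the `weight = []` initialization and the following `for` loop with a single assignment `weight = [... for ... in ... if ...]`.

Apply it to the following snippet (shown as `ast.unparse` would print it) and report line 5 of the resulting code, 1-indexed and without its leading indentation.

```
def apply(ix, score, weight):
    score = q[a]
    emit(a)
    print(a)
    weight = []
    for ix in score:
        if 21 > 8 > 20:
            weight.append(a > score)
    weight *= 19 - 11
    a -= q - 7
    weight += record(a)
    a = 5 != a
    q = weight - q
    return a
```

weight = [a > score for ix in score if 21 > 8 > 20]

Transformed code:
def apply(ix, score, weight):
    score = q[a]
    emit(a)
    print(a)
    weight = [a > score for ix in score if 21 > 8 > 20]
    weight *= 19 - 11
    a -= q - 7
    weight += record(a)
    a = 5 != a
    q = weight - q
    return a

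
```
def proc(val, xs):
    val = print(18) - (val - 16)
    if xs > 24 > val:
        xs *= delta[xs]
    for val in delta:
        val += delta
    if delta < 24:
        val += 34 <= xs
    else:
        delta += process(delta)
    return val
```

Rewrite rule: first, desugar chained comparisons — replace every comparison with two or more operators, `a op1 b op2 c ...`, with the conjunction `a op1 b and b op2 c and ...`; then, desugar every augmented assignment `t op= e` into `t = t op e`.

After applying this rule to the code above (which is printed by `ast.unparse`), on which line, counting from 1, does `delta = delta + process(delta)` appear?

Transformed code:
def proc(val, xs):
    val = print(18) - (val - 16)
    if xs > 24 and 24 > val:
        xs = xs * delta[xs]
    for val in delta:
        val = val + delta
    if delta < 24:
        val = val + (34 <= xs)
    else:
        delta = delta + process(delta)
    return val

10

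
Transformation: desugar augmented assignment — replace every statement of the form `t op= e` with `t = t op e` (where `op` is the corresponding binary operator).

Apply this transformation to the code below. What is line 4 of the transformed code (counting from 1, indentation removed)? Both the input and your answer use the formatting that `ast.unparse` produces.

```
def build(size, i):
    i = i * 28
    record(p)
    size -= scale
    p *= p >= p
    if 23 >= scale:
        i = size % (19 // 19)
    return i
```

size = size - scale

Transformed code:
def build(size, i):
    i = i * 28
    record(p)
    size = size - scale
    p = p * (p >= p)
    if 23 >= scale:
        i = size % (19 // 19)
    return i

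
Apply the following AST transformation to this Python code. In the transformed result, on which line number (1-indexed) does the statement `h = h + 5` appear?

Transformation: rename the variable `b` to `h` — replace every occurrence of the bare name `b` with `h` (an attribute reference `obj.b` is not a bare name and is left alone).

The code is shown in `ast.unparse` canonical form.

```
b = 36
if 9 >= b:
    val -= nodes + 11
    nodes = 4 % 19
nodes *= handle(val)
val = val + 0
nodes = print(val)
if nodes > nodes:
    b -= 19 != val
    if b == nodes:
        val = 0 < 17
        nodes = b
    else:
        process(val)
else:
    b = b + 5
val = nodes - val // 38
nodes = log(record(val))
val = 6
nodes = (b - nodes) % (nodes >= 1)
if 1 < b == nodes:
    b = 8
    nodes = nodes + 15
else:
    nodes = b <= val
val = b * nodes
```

16

Transformed code:
h = 36
if 9 >= h:
    val -= nodes + 11
    nodes = 4 % 19
nodes *= handle(val)
val = val + 0
nodes = print(val)
if nodes > nodes:
    h -= 19 != val
    if h == nodes:
        val = 0 < 17
        nodes = h
    else:
        process(val)
else:
    h = h + 5
val = nodes - val // 38
nodes = log(record(val))
val = 6
nodes = (h - nodes) % (nodes >= 1)
if 1 < h == nodes:
    h = 8
    nodes = nodes + 15
else:
    nodes = h <= val
val = h * nodes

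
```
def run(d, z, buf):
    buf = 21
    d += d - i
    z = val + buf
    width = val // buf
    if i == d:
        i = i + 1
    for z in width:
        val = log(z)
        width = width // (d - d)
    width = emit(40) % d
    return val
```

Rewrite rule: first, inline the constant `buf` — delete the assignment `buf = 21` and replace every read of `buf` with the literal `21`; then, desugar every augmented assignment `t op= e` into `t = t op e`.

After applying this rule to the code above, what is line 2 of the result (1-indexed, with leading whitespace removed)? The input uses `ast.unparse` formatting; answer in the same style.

Transformed code:
def run(d, z, buf):
    d = d + (d - i)
    z = val + 21
    width = val // 21
    if i == d:
        i = i + 1
    for z in width:
        val = log(z)
        width = width // (d - d)
    width = emit(40) % d
    return val

d = d + (d - i)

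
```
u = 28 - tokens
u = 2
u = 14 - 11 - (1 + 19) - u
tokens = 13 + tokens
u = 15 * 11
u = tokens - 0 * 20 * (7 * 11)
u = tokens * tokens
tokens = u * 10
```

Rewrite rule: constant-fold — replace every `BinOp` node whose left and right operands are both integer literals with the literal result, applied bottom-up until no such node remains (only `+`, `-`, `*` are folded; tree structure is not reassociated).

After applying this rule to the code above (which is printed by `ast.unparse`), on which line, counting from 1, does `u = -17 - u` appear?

Transformed code:
u = 28 - tokens
u = 2
u = -17 - u
tokens = 13 + tokens
u = 165
u = tokens - 0
u = tokens * tokens
tokens = u * 10

3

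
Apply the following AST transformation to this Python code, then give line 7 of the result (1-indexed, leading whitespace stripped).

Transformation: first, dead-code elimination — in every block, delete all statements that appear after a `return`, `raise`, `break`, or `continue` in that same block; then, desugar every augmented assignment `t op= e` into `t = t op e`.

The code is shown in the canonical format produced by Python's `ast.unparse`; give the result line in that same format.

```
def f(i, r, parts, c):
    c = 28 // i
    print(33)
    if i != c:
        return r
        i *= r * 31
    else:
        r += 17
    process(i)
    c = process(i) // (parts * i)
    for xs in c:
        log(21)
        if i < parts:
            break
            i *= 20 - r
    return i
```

r = r + 17

Transformed code:
def f(i, r, parts, c):
    c = 28 // i
    print(33)
    if i != c:
        return r
    else:
        r = r + 17
    process(i)
    c = process(i) // (parts * i)
    for xs in c:
        log(21)
        if i < parts:
            break
    return i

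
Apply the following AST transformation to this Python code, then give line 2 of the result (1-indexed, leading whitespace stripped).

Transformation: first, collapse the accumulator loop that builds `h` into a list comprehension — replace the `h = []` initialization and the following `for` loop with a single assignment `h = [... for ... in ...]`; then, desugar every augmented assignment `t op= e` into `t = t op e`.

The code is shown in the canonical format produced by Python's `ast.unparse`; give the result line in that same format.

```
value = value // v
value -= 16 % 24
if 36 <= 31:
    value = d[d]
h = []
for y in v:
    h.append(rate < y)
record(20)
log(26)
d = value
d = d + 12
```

value = value - 16 % 24

Transformed code:
value = value // v
value = value - 16 % 24
if 36 <= 31:
    value = d[d]
h = [rate < y for y in v]
record(20)
log(26)
d = value
d = d + 12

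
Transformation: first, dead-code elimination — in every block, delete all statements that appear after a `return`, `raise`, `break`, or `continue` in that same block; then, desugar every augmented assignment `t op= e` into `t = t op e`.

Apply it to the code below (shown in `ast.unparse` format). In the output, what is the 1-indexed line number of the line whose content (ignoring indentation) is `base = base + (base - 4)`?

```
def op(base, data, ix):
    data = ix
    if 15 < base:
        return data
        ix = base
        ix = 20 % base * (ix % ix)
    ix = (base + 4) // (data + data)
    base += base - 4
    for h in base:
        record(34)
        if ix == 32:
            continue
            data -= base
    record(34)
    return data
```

Transformed code:
def op(base, data, ix):
    data = ix
    if 15 < base:
        return data
    ix = (base + 4) // (data + data)
    base = base + (base - 4)
    for h in base:
        record(34)
        if ix == 32:
            continue
    record(34)
    return data

6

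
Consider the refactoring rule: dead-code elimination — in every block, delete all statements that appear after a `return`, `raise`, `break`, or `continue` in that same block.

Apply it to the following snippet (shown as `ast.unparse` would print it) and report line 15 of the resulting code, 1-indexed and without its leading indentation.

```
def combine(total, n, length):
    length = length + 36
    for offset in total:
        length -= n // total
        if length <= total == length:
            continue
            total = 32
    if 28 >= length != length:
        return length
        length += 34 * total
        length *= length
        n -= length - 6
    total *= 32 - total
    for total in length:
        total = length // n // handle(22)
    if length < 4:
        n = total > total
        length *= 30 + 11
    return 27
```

Transformed code:
def combine(total, n, length):
    length = length + 36
    for offset in total:
        length -= n // total
        if length <= total == length:
            continue
    if 28 >= length != length:
        return length
    total *= 32 - total
    for total in length:
        total = length // n // handle(22)
    if length < 4:
        n = total > total
        length *= 30 + 11
    return 27

return 27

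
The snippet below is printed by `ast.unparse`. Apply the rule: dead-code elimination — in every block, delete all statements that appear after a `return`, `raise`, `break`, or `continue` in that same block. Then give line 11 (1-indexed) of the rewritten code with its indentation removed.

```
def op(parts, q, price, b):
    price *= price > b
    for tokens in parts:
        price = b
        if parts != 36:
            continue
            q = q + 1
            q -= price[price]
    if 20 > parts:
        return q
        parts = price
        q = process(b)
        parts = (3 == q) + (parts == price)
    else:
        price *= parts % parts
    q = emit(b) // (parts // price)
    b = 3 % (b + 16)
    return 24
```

q = emit(b) // (parts // price)

Transformed code:
def op(parts, q, price, b):
    price *= price > b
    for tokens in parts:
        price = b
        if parts != 36:
            continue
    if 20 > parts:
        return q
    else:
        price *= parts % parts
    q = emit(b) // (parts // price)
    b = 3 % (b + 16)
    return 24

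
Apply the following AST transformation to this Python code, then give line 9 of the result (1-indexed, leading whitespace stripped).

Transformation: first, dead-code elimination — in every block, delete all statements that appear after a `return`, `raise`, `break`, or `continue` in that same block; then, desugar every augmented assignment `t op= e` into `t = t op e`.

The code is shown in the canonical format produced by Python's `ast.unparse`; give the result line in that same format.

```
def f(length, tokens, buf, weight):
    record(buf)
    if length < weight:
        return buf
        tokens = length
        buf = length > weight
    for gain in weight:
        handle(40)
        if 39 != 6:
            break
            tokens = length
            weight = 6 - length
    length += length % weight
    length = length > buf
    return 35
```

length = length + length % weight

Transformed code:
def f(length, tokens, buf, weight):
    record(buf)
    if length < weight:
        return buf
    for gain in weight:
        handle(40)
        if 39 != 6:
            break
    length = length + length % weight
    length = length > buf
    return 35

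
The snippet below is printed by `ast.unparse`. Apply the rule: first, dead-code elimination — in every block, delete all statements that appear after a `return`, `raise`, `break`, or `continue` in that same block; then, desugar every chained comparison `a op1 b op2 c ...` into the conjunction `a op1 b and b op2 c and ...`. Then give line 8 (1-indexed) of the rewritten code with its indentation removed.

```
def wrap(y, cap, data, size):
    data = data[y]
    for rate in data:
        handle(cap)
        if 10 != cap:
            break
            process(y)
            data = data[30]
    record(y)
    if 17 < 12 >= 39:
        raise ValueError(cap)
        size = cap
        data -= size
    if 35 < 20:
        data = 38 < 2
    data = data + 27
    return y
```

Transformed code:
def wrap(y, cap, data, size):
    data = data[y]
    for rate in data:
        handle(cap)
        if 10 != cap:
            break
    record(y)
    if 17 < 12 and 12 >= 39:
        raise ValueError(cap)
    if 35 < 20:
        data = 38 < 2
    data = data + 27
    return y

if 17 < 12 and 12 >= 39: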